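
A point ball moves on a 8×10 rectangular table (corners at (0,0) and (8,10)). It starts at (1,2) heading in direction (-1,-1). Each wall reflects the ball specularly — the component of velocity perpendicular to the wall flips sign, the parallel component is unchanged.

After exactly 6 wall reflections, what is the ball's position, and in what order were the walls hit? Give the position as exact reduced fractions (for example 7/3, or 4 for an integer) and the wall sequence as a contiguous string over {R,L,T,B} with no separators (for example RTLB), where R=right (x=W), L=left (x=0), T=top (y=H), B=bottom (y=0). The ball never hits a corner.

1. t=1 → L at (0,1); v=(1,-1)
2. t=1 → B at (1,0); v=(1,1)
3. t=7 → R at (8,7); v=(-1,1)
4. t=3 → T at (5,10); v=(-1,-1)
5. t=5 → L at (0,5); v=(1,-1)
6. t=5 → B at (5,0); v=(1,1)

Final position: (5,0)
Wall sequence: LBRTLB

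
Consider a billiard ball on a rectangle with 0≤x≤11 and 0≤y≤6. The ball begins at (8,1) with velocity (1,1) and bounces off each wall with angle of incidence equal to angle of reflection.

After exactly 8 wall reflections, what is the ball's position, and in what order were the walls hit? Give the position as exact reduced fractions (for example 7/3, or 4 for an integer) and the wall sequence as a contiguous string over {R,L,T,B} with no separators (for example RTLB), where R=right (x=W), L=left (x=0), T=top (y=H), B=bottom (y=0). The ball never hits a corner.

Final position: (7,6)
Wall sequence: RTBLTBRT

1. t=3 → R at (11,4); v=(-1,1)
2. t=2 → T at (9,6); v=(-1,-1)
3. t=6 → B at (3,0); v=(-1,1)
4. t=3 → L at (0,3); v=(1,1)
5. t=3 → T at (3,6); v=(1,-1)
6. t=6 → B at (9,0); v=(1,1)
7. t=2 → R at (11,2); v=(-1,1)
8. t=4 → T at (7,6); v=(-1,-1)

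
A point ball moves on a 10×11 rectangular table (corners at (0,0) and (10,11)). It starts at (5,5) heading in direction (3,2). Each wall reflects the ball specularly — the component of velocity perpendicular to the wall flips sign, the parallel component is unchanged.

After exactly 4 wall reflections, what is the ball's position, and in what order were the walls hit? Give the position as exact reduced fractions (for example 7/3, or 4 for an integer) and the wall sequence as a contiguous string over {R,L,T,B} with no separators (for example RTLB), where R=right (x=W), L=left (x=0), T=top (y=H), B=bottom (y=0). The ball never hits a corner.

1. t=5/3 → R at (10,25/3); v=(-3,2)
2. t=4/3 → T at (6,11); v=(-3,-2)
3. t=2 → L at (0,7); v=(3,-2)
4. t=10/3 → R at (10,1/3); v=(-3,-2)

Final position: (10,1/3)
Wall sequence: RTLR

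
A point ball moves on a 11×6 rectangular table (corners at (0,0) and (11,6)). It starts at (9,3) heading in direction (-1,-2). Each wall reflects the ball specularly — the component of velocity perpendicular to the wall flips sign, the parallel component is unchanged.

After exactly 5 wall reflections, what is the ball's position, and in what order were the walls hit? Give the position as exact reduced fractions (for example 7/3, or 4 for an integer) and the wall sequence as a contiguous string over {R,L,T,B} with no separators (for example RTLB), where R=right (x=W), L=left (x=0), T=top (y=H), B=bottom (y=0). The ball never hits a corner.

1. t=3/2 → B at (15/2,0); v=(-1,2)
2. t=3 → T at (9/2,6); v=(-1,-2)
3. t=3 → B at (3/2,0); v=(-1,2)
4. t=3/2 → L at (0,3); v=(1,2)
5. t=3/2 → T at (3/2,6); v=(1,-2)

Final position: (3/2,6)
Wall sequence: BTBLT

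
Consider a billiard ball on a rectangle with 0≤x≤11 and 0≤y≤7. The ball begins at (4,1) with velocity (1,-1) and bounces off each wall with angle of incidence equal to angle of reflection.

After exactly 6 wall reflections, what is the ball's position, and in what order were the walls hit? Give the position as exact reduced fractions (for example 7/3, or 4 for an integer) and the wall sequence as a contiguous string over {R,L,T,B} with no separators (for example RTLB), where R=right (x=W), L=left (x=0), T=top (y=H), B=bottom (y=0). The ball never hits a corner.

Final position: (4,7)
Wall sequence: BRTBLT

1. t=1 → B at (5,0); v=(1,1)
2. t=6 → R at (11,6); v=(-1,1)
3. t=1 → T at (10,7); v=(-1,-1)
4. t=7 → B at (3,0); v=(-1,1)
5. t=3 → L at (0,3); v=(1,1)
6. t=4 → T at (4,7); v=(1,-1)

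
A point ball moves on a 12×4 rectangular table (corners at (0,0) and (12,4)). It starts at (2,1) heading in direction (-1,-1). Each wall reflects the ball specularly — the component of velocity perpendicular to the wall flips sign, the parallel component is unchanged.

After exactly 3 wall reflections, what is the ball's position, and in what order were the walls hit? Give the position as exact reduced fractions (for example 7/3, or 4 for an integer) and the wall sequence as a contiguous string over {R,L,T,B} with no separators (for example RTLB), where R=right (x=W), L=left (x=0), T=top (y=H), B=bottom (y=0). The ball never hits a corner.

Final position: (3,4)
Wall sequence: BLT

1. t=1 → B at (1,0); v=(-1,1)
2. t=1 → L at (0,1); v=(1,1)
3. t=3 → T at (3,4); v=(1,-1)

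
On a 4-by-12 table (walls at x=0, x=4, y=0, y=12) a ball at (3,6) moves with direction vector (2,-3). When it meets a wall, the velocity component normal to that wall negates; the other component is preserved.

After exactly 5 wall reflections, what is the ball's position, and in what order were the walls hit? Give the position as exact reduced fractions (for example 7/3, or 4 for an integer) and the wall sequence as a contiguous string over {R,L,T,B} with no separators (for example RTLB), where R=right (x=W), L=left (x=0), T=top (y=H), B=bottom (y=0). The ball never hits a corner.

Final position: (1,12)
Wall sequence: RBLRT

1. t=1/2 → R at (4,9/2); v=(-2,-3)
2. t=3/2 → B at (1,0); v=(-2,3)
3. t=1/2 → L at (0,3/2); v=(2,3)
4. t=2 → R at (4,15/2); v=(-2,3)
5. t=3/2 → T at (1,12); v=(-2,-3)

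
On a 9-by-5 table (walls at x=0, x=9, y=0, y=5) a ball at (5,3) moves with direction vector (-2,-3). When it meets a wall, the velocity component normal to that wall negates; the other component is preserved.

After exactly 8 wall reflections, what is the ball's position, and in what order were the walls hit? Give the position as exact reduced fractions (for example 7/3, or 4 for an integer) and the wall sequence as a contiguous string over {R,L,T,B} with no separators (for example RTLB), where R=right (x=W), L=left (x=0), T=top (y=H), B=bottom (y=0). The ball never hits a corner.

Final position: (13/3,5)
Wall sequence: BLTBTRBT

1. t=1 → B at (3,0); v=(-2,3)
2. t=3/2 → L at (0,9/2); v=(2,3)
3. t=1/6 → T at (1/3,5); v=(2,-3)
4. t=5/3 → B at (11/3,0); v=(2,3)
5. t=5/3 → T at (7,5); v=(2,-3)
6. t=1 → R at (9,2); v=(-2,-3)
7. t=2/3 → B at (23/3,0); v=(-2,3)
8. t=5/3 → T at (13/3,5); v=(-2,-3)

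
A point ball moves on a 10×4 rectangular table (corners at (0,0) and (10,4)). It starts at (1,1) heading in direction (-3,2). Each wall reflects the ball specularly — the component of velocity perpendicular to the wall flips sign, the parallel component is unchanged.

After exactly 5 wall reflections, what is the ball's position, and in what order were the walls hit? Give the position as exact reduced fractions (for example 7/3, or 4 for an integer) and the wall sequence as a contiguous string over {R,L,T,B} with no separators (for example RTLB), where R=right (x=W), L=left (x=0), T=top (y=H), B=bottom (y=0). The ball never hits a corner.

1. t=1/3 → L at (0,5/3); v=(3,2)
2. t=7/6 → T at (7/2,4); v=(3,-2)
3. t=2 → B at (19/2,0); v=(3,2)
4. t=1/6 → R at (10,1/3); v=(-3,2)
5. t=11/6 → T at (9/2,4); v=(-3,-2)

Final position: (9/2,4)
Wall sequence: LTBRT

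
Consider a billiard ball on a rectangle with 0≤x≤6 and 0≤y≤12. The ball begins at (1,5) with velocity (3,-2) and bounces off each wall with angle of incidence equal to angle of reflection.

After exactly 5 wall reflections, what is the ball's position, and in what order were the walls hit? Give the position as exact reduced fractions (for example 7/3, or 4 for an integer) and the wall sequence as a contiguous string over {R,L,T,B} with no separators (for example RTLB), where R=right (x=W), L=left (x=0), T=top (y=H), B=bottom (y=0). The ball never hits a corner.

Final position: (0,31/3)
Wall sequence: RBLRL

1. t=5/3 → R at (6,5/3); v=(-3,-2)
2. t=5/6 → B at (7/2,0); v=(-3,2)
3. t=7/6 → L at (0,7/3); v=(3,2)
4. t=2 → R at (6,19/3); v=(-3,2)
5. t=2 → L at (0,31/3); v=(3,2)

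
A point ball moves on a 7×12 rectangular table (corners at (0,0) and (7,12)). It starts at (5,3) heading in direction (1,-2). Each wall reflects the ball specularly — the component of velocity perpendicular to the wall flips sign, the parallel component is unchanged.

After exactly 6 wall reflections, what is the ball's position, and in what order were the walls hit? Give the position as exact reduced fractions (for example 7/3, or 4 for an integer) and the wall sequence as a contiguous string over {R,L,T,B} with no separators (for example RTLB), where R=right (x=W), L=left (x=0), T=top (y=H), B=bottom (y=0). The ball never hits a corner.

Final position: (7,5)
Wall sequence: BRTLBR

1. t=3/2 → B at (13/2,0); v=(1,2)
2. t=1/2 → R at (7,1); v=(-1,2)
3. t=11/2 → T at (3/2,12); v=(-1,-2)
4. t=3/2 → L at (0,9); v=(1,-2)
5. t=9/2 → B at (9/2,0); v=(1,2)
6. t=5/2 → R at (7,5); v=(-1,2)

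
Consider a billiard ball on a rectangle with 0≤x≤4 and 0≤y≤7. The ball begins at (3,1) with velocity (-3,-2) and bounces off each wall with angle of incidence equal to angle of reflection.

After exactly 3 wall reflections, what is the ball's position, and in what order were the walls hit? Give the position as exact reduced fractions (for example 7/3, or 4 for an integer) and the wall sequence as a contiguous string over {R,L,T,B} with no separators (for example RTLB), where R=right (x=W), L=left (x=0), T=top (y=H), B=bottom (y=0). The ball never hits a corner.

Final position: (4,11/3)
Wall sequence: BLR

1. t=1/2 → B at (3/2,0); v=(-3,2)
2. t=1/2 → L at (0,1); v=(3,2)
3. t=4/3 → R at (4,11/3); v=(-3,2)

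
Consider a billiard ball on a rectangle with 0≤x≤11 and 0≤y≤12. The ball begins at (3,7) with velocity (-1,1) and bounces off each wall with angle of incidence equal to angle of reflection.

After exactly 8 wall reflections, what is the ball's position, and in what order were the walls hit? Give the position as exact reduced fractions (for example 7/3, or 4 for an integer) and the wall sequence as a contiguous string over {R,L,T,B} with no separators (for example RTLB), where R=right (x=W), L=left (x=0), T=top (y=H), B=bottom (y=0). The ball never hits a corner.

1. t=3 → L at (0,10); v=(1,1)
2. t=2 → T at (2,12); v=(1,-1)
3. t=9 → R at (11,3); v=(-1,-1)
4. t=3 → B at (8,0); v=(-1,1)
5. t=8 → L at (0,8); v=(1,1)
6. t=4 → T at (4,12); v=(1,-1)
7. t=7 → R at (11,5); v=(-1,-1)
8. t=5 → B at (6,0); v=(-1,1)

Final position: (6,0)
Wall sequence: LTRBLTRB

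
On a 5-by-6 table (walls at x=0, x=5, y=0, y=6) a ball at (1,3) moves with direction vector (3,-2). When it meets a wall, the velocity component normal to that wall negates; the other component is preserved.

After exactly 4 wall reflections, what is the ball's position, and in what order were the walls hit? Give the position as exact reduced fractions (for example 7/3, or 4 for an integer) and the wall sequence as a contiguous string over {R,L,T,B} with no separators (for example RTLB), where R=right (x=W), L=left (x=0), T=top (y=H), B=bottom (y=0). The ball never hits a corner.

Final position: (9/2,6)
Wall sequence: RBLT

1. t=4/3 → R at (5,1/3); v=(-3,-2)
2. t=1/6 → B at (9/2,0); v=(-3,2)
3. t=3/2 → L at (0,3); v=(3,2)
4. t=3/2 → T at (9/2,6); v=(3,-2)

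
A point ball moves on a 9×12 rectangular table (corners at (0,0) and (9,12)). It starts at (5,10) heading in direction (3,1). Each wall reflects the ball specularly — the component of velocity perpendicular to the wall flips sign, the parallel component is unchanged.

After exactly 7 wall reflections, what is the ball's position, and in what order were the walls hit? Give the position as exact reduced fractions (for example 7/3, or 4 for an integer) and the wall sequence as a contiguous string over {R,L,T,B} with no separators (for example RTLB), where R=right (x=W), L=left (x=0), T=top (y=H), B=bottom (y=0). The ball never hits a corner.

Final position: (7,0)
Wall sequence: RTLRLRB

1. t=4/3 → R at (9,34/3); v=(-3,1)
2. t=2/3 → T at (7,12); v=(-3,-1)
3. t=7/3 → L at (0,29/3); v=(3,-1)
4. t=3 → R at (9,20/3); v=(-3,-1)
5. t=3 → L at (0,11/3); v=(3,-1)
6. t=3 → R at (9,2/3); v=(-3,-1)
7. t=2/3 → B at (7,0); v=(-3,1)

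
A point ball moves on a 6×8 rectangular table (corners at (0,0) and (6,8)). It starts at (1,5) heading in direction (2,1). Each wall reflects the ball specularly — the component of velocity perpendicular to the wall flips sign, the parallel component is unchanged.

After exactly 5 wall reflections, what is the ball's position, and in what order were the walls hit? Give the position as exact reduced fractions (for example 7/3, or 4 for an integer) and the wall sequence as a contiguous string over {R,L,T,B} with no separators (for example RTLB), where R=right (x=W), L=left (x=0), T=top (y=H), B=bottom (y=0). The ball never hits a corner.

1. t=5/2 → R at (6,15/2); v=(-2,1)
2. t=1/2 → T at (5,8); v=(-2,-1)
3. t=5/2 → L at (0,11/2); v=(2,-1)
4. t=3 → R at (6,5/2); v=(-2,-1)
5. t=5/2 → B at (1,0); v=(-2,1)

Final position: (1,0)
Wall sequence: RTLRB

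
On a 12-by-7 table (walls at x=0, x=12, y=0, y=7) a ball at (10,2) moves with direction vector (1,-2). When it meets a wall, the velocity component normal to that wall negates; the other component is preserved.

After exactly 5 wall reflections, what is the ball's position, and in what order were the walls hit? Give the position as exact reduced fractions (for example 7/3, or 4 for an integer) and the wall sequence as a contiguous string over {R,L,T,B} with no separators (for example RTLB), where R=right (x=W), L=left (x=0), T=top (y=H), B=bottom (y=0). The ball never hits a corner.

1. t=1 → B at (11,0); v=(1,2)
2. t=1 → R at (12,2); v=(-1,2)
3. t=5/2 → T at (19/2,7); v=(-1,-2)
4. t=7/2 → B at (6,0); v=(-1,2)
5. t=7/2 → T at (5/2,7); v=(-1,-2)

Final position: (5/2,7)
Wall sequence: BRTBT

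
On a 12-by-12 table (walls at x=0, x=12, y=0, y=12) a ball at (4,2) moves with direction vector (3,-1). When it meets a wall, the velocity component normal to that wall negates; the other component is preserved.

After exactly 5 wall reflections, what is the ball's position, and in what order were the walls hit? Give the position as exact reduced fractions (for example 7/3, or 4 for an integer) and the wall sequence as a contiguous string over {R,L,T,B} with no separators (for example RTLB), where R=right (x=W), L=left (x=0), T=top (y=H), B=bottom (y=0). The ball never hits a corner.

Final position: (2,12)
Wall sequence: BRLRT

1. t=2 → B at (10,0); v=(3,1)
2. t=2/3 → R at (12,2/3); v=(-3,1)
3. t=4 → L at (0,14/3); v=(3,1)
4. t=4 → R at (12,26/3); v=(-3,1)
5. t=10/3 → T at (2,12); v=(-3,-1)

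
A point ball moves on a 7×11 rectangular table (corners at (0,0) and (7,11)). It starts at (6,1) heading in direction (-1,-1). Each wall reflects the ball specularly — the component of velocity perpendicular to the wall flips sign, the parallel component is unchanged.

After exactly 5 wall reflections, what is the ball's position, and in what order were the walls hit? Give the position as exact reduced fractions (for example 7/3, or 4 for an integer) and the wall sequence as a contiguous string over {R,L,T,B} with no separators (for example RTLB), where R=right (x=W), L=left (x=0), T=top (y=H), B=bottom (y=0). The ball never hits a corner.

1. t=1 → B at (5,0); v=(-1,1)
2. t=5 → L at (0,5); v=(1,1)
3. t=6 → T at (6,11); v=(1,-1)
4. t=1 → R at (7,10); v=(-1,-1)
5. t=7 → L at (0,3); v=(1,-1)

Final position: (0,3)
Wall sequence: BLTRL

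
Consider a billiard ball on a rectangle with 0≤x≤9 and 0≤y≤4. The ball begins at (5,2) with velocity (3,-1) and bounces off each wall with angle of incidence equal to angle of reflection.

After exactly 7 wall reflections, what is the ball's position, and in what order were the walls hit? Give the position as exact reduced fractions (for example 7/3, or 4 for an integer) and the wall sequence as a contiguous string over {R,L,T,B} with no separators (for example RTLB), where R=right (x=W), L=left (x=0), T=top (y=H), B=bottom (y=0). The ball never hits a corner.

Final position: (0,1/3)
Wall sequence: RBLTRBL

1. t=4/3 → R at (9,2/3); v=(-3,-1)
2. t=2/3 → B at (7,0); v=(-3,1)
3. t=7/3 → L at (0,7/3); v=(3,1)
4. t=5/3 → T at (5,4); v=(3,-1)
5. t=4/3 → R at (9,8/3); v=(-3,-1)
6. t=8/3 → B at (1,0); v=(-3,1)
7. t=1/3 → L at (0,1/3); v=(3,1)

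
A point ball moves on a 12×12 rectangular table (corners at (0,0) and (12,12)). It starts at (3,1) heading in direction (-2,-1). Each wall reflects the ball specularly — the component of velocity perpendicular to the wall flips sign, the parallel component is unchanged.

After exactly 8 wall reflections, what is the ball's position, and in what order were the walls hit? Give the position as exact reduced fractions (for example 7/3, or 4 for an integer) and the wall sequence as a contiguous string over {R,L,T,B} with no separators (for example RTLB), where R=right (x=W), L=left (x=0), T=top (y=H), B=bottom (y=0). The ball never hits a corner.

1. t=1 → B at (1,0); v=(-2,1)
2. t=1/2 → L at (0,1/2); v=(2,1)
3. t=6 → R at (12,13/2); v=(-2,1)
4. t=11/2 → T at (1,12); v=(-2,-1)
5. t=1/2 → L at (0,23/2); v=(2,-1)
6. t=6 → R at (12,11/2); v=(-2,-1)
7. t=11/2 → B at (1,0); v=(-2,1)
8. t=1/2 → L at (0,1/2); v=(2,1)

Final position: (0,1/2)
Wall sequence: BLRTLRBL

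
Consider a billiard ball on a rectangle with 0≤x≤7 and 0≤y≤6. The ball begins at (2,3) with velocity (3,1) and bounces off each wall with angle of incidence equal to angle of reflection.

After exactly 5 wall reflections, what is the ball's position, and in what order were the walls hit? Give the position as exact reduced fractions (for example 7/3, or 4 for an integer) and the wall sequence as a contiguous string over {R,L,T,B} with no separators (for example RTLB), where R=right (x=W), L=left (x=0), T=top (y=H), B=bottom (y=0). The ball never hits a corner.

1. t=5/3 → R at (7,14/3); v=(-3,1)
2. t=4/3 → T at (3,6); v=(-3,-1)
3. t=1 → L at (0,5); v=(3,-1)
4. t=7/3 → R at (7,8/3); v=(-3,-1)
5. t=7/3 → L at (0,1/3); v=(3,-1)

Final position: (0,1/3)
Wall sequence: RTLRL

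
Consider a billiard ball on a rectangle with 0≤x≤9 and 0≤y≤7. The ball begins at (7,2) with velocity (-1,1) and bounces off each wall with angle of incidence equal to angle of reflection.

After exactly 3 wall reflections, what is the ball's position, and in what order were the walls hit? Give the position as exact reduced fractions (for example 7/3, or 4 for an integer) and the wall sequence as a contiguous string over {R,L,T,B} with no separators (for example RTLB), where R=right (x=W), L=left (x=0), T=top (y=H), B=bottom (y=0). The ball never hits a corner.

1. t=5 → T at (2,7); v=(-1,-1)
2. t=2 → L at (0,5); v=(1,-1)
3. t=5 → B at (5,0); v=(1,1)

Final position: (5,0)
Wall sequence: TLB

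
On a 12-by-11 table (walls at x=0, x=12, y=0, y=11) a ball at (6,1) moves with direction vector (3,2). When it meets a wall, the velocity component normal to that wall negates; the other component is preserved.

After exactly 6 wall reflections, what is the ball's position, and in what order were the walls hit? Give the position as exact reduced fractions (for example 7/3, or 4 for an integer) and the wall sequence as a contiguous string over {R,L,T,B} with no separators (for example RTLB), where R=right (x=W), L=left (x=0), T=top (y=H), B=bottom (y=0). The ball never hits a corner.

1. t=2 → R at (12,5); v=(-3,2)
2. t=3 → T at (3,11); v=(-3,-2)
3. t=1 → L at (0,9); v=(3,-2)
4. t=4 → R at (12,1); v=(-3,-2)
5. t=1/2 → B at (21/2,0); v=(-3,2)
6. t=7/2 → L at (0,7); v=(3,2)

Final position: (0,7)
Wall sequence: RTLRBL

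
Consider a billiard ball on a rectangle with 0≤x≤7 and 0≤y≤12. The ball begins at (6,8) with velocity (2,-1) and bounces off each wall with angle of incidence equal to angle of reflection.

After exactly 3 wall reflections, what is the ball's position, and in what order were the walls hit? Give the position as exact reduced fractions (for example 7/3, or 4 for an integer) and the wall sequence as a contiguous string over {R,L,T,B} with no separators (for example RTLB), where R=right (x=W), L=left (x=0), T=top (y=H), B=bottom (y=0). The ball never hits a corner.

1. t=1/2 → R at (7,15/2); v=(-2,-1)
2. t=7/2 → L at (0,4); v=(2,-1)
3. t=7/2 → R at (7,1/2); v=(-2,-1)

Final position: (7,1/2)
Wall sequence: RLR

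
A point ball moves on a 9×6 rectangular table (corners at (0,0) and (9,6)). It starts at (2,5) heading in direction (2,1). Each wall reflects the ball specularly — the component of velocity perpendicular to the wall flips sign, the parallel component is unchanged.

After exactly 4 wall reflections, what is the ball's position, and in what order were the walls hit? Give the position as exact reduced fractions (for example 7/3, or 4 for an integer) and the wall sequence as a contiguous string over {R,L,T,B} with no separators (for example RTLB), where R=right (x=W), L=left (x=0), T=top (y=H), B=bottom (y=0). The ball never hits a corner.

Final position: (0,1)
Wall sequence: TRBL

1. t=1 → T at (4,6); v=(2,-1)
2. t=5/2 → R at (9,7/2); v=(-2,-1)
3. t=7/2 → B at (2,0); v=(-2,1)
4. t=1 → L at (0,1); v=(2,1)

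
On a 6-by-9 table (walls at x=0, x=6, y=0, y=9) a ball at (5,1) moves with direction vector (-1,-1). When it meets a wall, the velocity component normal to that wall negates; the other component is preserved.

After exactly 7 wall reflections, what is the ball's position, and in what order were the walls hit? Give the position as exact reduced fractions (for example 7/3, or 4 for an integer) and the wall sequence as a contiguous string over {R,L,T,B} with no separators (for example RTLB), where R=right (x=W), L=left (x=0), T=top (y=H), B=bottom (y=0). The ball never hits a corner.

Final position: (6,4)
Wall sequence: BLTRLBR

1. t=1 → B at (4,0); v=(-1,1)
2. t=4 → L at (0,4); v=(1,1)
3. t=5 → T at (5,9); v=(1,-1)
4. t=1 → R at (6,8); v=(-1,-1)
5. t=6 → L at (0,2); v=(1,-1)
6. t=2 → B at (2,0); v=(1,1)
7. t=4 → R at (6,4); v=(-1,1)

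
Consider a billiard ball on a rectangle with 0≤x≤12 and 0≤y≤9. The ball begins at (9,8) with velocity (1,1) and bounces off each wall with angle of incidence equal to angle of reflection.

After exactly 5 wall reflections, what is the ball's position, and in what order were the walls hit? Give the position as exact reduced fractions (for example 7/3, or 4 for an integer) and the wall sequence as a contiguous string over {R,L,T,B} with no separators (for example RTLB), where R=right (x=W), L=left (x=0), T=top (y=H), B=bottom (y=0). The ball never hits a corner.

Final position: (4,9)
Wall sequence: TRBLT

1. t=1 → T at (10,9); v=(1,-1)
2. t=2 → R at (12,7); v=(-1,-1)
3. t=7 → B at (5,0); v=(-1,1)
4. t=5 → L at (0,5); v=(1,1)
5. t=4 → T at (4,9); v=(1,-1)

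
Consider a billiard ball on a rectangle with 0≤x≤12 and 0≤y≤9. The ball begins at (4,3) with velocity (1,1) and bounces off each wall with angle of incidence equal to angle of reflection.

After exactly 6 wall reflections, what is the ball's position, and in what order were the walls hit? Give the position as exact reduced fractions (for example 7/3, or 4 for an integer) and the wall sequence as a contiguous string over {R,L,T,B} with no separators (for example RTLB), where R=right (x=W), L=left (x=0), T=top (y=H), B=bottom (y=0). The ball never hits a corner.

1. t=6 → T at (10,9); v=(1,-1)
2. t=2 → R at (12,7); v=(-1,-1)
3. t=7 → B at (5,0); v=(-1,1)
4. t=5 → L at (0,5); v=(1,1)
5. t=4 → T at (4,9); v=(1,-1)
6. t=8 → R at (12,1); v=(-1,-1)

Final position: (12,1)
Wall sequence: TRBLTR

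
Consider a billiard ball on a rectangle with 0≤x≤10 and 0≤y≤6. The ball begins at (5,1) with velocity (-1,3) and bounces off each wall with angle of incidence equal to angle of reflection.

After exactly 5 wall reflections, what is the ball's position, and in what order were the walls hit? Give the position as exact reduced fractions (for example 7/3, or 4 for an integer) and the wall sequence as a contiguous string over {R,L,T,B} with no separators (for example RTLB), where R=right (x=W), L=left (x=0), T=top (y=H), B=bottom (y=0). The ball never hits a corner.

1. t=5/3 → T at (10/3,6); v=(-1,-3)
2. t=2 → B at (4/3,0); v=(-1,3)
3. t=4/3 → L at (0,4); v=(1,3)
4. t=2/3 → T at (2/3,6); v=(1,-3)
5. t=2 → B at (8/3,0); v=(1,3)

Final position: (8/3,0)
Wall sequence: TBLTB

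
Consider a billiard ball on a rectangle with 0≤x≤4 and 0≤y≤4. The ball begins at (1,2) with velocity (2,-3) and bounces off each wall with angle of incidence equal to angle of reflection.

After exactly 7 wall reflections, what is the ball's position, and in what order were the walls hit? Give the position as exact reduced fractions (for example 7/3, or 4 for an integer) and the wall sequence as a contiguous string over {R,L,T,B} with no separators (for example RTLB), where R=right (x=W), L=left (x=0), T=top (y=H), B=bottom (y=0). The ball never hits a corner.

1. t=2/3 → B at (7/3,0); v=(2,3)
2. t=5/6 → R at (4,5/2); v=(-2,3)
3. t=1/2 → T at (3,4); v=(-2,-3)
4. t=4/3 → B at (1/3,0); v=(-2,3)
5. t=1/6 → L at (0,1/2); v=(2,3)
6. t=7/6 → T at (7/3,4); v=(2,-3)
7. t=5/6 → R at (4,3/2); v=(-2,-3)

Final position: (4,3/2)
Wall sequence: BRTBLTR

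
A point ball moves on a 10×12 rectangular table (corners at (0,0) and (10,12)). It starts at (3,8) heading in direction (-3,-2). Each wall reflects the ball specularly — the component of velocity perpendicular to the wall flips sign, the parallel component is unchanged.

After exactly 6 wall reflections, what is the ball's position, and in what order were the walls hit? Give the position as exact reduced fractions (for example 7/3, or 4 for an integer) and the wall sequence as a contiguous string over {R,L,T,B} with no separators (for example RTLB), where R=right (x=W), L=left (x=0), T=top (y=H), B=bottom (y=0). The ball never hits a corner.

Final position: (10,10)
Wall sequence: LBRLTR

1. t=1 → L at (0,6); v=(3,-2)
2. t=3 → B at (9,0); v=(3,2)
3. t=1/3 → R at (10,2/3); v=(-3,2)
4. t=10/3 → L at (0,22/3); v=(3,2)
5. t=7/3 → T at (7,12); v=(3,-2)
6. t=1 → R at (10,10); v=(-3,-2)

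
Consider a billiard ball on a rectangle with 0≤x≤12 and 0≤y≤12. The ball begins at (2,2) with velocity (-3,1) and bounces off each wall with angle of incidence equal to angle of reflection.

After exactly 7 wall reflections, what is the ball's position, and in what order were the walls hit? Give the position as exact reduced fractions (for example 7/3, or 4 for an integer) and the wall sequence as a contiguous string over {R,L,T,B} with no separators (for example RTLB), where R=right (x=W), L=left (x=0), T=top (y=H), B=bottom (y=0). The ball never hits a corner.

Final position: (12,4/3)
Wall sequence: LRLTRLR

1. t=2/3 → L at (0,8/3); v=(3,1)
2. t=4 → R at (12,20/3); v=(-3,1)
3. t=4 → L at (0,32/3); v=(3,1)
4. t=4/3 → T at (4,12); v=(3,-1)
5. t=8/3 → R at (12,28/3); v=(-3,-1)
6. t=4 → L at (0,16/3); v=(3,-1)
7. t=4 → R at (12,4/3); v=(-3,-1)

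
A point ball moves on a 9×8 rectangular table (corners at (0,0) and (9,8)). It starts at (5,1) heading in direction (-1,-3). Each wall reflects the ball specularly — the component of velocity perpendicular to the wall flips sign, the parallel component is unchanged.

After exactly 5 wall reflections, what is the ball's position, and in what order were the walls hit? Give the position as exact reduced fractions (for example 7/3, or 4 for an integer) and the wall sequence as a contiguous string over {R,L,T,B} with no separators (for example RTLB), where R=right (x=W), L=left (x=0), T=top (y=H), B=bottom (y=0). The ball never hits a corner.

Final position: (10/3,8)
Wall sequence: BTLBT

1. t=1/3 → B at (14/3,0); v=(-1,3)
2. t=8/3 → T at (2,8); v=(-1,-3)
3. t=2 → L at (0,2); v=(1,-3)
4. t=2/3 → B at (2/3,0); v=(1,3)
5. t=8/3 → T at (10/3,8); v=(1,-3)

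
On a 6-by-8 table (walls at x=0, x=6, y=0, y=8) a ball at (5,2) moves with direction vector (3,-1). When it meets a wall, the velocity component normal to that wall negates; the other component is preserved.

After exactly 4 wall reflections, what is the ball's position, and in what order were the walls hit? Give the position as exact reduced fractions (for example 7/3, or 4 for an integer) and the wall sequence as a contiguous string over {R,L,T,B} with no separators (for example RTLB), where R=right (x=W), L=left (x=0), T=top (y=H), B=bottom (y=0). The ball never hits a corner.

1. t=1/3 → R at (6,5/3); v=(-3,-1)
2. t=5/3 → B at (1,0); v=(-3,1)
3. t=1/3 → L at (0,1/3); v=(3,1)
4. t=2 → R at (6,7/3); v=(-3,1)

Final position: (6,7/3)
Wall sequence: RBLR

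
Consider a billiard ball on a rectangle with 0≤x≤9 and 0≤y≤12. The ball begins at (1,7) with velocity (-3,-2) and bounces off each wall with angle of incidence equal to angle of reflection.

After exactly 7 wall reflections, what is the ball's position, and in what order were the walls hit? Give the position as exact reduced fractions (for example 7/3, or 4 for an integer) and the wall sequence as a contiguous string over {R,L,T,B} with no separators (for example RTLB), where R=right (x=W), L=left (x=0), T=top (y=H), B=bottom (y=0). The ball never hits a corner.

1. t=1/3 → L at (0,19/3); v=(3,-2)
2. t=3 → R at (9,1/3); v=(-3,-2)
3. t=1/6 → B at (17/2,0); v=(-3,2)
4. t=17/6 → L at (0,17/3); v=(3,2)
5. t=3 → R at (9,35/3); v=(-3,2)
6. t=1/6 → T at (17/2,12); v=(-3,-2)
7. t=17/6 → L at (0,19/3); v=(3,-2)

Final position: (0,19/3)
Wall sequence: LRBLRTL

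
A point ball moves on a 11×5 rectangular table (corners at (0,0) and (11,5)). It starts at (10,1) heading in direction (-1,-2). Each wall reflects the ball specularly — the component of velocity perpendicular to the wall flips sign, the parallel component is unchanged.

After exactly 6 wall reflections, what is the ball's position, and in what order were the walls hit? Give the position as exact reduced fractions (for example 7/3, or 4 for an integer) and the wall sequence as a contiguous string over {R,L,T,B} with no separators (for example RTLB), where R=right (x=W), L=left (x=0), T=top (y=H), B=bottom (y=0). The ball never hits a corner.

Final position: (1/2,0)
Wall sequence: BTBTLB

1. t=1/2 → B at (19/2,0); v=(-1,2)
2. t=5/2 → T at (7,5); v=(-1,-2)
3. t=5/2 → B at (9/2,0); v=(-1,2)
4. t=5/2 → T at (2,5); v=(-1,-2)
5. t=2 → L at (0,1); v=(1,-2)
6. t=1/2 → B at (1/2,0); v=(1,2)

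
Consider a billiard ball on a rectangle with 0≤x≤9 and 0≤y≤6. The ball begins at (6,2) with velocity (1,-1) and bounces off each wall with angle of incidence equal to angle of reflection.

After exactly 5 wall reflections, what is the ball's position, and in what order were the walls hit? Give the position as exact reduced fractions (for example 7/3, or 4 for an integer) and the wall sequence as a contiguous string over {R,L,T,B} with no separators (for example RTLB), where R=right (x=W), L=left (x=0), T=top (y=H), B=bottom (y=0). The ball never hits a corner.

Final position: (2,0)
Wall sequence: BRTLB

1. t=2 → B at (8,0); v=(1,1)
2. t=1 → R at (9,1); v=(-1,1)
3. t=5 → T at (4,6); v=(-1,-1)
4. t=4 → L at (0,2); v=(1,-1)
5. t=2 → B at (2,0); v=(1,1)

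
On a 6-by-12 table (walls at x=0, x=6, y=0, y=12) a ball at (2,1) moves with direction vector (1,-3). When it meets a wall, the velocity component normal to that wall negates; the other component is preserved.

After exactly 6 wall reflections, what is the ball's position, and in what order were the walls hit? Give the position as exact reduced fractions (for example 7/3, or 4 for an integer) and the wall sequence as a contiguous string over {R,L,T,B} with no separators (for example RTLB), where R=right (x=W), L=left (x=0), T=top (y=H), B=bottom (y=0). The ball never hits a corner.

1. t=1/3 → B at (7/3,0); v=(1,3)
2. t=11/3 → R at (6,11); v=(-1,3)
3. t=1/3 → T at (17/3,12); v=(-1,-3)
4. t=4 → B at (5/3,0); v=(-1,3)
5. t=5/3 → L at (0,5); v=(1,3)
6. t=7/3 → T at (7/3,12); v=(1,-3)

Final position: (7/3,12)
Wall sequence: BRTBLT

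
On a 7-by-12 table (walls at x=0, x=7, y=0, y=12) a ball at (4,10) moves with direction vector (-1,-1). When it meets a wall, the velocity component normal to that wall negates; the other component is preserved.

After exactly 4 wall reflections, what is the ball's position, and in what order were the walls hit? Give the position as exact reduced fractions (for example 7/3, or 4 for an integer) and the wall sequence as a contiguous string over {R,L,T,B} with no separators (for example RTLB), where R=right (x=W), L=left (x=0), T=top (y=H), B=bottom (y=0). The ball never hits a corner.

1. t=4 → L at (0,6); v=(1,-1)
2. t=6 → B at (6,0); v=(1,1)
3. t=1 → R at (7,1); v=(-1,1)
4. t=7 → L at (0,8); v=(1,1)

Final position: (0,8)
Wall sequence: LBRL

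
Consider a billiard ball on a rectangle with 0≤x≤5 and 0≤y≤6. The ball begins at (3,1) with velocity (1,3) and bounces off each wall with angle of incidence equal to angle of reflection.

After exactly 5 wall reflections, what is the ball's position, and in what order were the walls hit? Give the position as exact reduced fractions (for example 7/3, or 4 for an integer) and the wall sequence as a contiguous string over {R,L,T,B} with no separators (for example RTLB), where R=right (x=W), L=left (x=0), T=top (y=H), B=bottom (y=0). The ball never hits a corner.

Final position: (0,2)
Wall sequence: TRBTL

1. t=5/3 → T at (14/3,6); v=(1,-3)
2. t=1/3 → R at (5,5); v=(-1,-3)
3. t=5/3 → B at (10/3,0); v=(-1,3)
4. t=2 → T at (4/3,6); v=(-1,-3)
5. t=4/3 → L at (0,2); v=(1,-3)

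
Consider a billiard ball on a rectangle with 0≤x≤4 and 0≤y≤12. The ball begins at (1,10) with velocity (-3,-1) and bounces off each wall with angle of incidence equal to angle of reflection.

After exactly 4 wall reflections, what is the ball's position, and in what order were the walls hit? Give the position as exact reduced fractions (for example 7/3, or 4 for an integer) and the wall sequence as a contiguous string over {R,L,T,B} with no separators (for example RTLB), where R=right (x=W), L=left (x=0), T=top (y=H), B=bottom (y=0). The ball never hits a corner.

1. t=1/3 → L at (0,29/3); v=(3,-1)
2. t=4/3 → R at (4,25/3); v=(-3,-1)
3. t=4/3 → L at (0,7); v=(3,-1)
4. t=4/3 → R at (4,17/3); v=(-3,-1)

Final position: (4,17/3)
Wall sequence: LRLR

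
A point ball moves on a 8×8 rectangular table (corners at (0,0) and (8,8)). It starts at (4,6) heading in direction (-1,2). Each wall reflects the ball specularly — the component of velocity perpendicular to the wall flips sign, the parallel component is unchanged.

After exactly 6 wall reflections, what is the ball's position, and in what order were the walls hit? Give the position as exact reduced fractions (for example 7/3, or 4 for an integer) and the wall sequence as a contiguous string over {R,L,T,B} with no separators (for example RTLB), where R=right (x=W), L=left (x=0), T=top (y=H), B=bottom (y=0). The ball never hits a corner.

Final position: (7,0)
Wall sequence: TLBTRB

1. t=1 → T at (3,8); v=(-1,-2)
2. t=3 → L at (0,2); v=(1,-2)
3. t=1 → B at (1,0); v=(1,2)
4. t=4 → T at (5,8); v=(1,-2)
5. t=3 → R at (8,2); v=(-1,-2)
6. t=1 → B at (7,0); v=(-1,2)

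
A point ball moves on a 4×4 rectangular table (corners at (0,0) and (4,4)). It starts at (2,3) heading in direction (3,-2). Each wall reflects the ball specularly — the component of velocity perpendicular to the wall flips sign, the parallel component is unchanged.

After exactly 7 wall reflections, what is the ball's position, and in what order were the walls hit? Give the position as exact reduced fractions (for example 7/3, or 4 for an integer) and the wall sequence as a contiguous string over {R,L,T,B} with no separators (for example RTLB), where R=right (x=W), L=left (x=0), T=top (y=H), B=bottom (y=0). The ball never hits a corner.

1. t=2/3 → R at (4,5/3); v=(-3,-2)
2. t=5/6 → B at (3/2,0); v=(-3,2)
3. t=1/2 → L at (0,1); v=(3,2)
4. t=4/3 → R at (4,11/3); v=(-3,2)
5. t=1/6 → T at (7/2,4); v=(-3,-2)
6. t=7/6 → L at (0,5/3); v=(3,-2)
7. t=5/6 → B at (5/2,0); v=(3,2)

Final position: (5/2,0)
Wall sequence: RBLRTLB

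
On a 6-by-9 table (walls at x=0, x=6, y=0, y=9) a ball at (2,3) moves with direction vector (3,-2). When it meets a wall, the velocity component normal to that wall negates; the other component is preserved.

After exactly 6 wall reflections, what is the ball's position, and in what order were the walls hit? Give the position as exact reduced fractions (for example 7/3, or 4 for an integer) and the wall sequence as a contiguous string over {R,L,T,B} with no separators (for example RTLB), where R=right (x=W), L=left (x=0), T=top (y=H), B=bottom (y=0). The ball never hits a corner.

1. t=4/3 → R at (6,1/3); v=(-3,-2)
2. t=1/6 → B at (11/2,0); v=(-3,2)
3. t=11/6 → L at (0,11/3); v=(3,2)
4. t=2 → R at (6,23/3); v=(-3,2)
5. t=2/3 → T at (4,9); v=(-3,-2)
6. t=4/3 → L at (0,19/3); v=(3,-2)

Final position: (0,19/3)
Wall sequence: RBLRTL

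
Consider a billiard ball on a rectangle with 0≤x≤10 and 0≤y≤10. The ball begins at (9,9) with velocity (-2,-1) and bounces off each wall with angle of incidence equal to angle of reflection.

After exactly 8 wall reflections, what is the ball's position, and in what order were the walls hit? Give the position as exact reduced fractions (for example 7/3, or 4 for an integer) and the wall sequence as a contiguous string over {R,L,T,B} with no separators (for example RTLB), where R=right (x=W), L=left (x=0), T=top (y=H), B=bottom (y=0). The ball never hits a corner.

1. t=9/2 → L at (0,9/2); v=(2,-1)
2. t=9/2 → B at (9,0); v=(2,1)
3. t=1/2 → R at (10,1/2); v=(-2,1)
4. t=5 → L at (0,11/2); v=(2,1)
5. t=9/2 → T at (9,10); v=(2,-1)
6. t=1/2 → R at (10,19/2); v=(-2,-1)
7. t=5 → L at (0,9/2); v=(2,-1)
8. t=9/2 → B at (9,0); v=(2,1)

Final position: (9,0)
Wall sequence: LBRLTRLB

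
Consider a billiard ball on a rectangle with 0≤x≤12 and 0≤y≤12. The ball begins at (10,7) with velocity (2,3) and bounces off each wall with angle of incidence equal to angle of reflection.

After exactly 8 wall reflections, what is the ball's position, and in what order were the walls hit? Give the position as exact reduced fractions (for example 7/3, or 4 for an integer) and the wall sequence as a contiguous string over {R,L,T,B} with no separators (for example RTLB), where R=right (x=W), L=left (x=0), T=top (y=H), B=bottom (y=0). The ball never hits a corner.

1. t=1 → R at (12,10); v=(-2,3)
2. t=2/3 → T at (32/3,12); v=(-2,-3)
3. t=4 → B at (8/3,0); v=(-2,3)
4. t=4/3 → L at (0,4); v=(2,3)
5. t=8/3 → T at (16/3,12); v=(2,-3)
6. t=10/3 → R at (12,2); v=(-2,-3)
7. t=2/3 → B at (32/3,0); v=(-2,3)
8. t=4 → T at (8/3,12); v=(-2,-3)

Final position: (8/3,12)
Wall sequence: RTBLTRBT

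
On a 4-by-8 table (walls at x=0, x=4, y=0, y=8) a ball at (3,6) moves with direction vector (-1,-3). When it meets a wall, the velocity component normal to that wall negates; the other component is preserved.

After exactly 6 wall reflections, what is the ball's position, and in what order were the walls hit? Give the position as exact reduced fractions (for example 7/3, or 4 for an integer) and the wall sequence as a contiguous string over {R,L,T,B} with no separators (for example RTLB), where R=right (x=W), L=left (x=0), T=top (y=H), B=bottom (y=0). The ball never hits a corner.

1. t=2 → B at (1,0); v=(-1,3)
2. t=1 → L at (0,3); v=(1,3)
3. t=5/3 → T at (5/3,8); v=(1,-3)
4. t=7/3 → R at (4,1); v=(-1,-3)
5. t=1/3 → B at (11/3,0); v=(-1,3)
6. t=8/3 → T at (1,8); v=(-1,-3)

Final position: (1,8)
Wall sequence: BLTRBT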